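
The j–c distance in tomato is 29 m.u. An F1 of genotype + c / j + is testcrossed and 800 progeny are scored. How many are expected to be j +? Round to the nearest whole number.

A map distance of 29 m.u. corresponds to a recombination frequency of 0.290.
The F1 is + c / j +, so j + is a parental gamete class with expected frequency (1 − r)/2 = 0.710/2 = 0.3550.
Expected number = 0.3550 × 800 = 284.00 ≈ 284.

284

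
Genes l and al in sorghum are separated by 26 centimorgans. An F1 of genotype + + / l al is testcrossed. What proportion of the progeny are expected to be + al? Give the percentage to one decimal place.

A map distance of 26 centimorgans corresponds to a recombination frequency of 0.260.
The F1 is + + / l al, so + al is a recombinant gamete class with expected frequency r/2 = 0.260/2 = 0.1300.
That is 0.1300 = 13.0% of the progeny.

13.0%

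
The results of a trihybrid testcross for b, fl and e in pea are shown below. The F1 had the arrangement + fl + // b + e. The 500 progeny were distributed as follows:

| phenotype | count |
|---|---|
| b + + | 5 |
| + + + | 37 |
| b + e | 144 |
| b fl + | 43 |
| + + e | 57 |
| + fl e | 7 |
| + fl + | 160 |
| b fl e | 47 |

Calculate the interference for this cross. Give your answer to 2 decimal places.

0.44

The two rarest classes, + fl e and b + +, are the double crossovers. Comparing them with the parentals, only the e allele has switched, so e is the middle locus and the order is b – e – fl.
b–e: (100 + 12)/500 = 0.2240; e–fl: (84 + 12)/500 = 0.1920.
Expected DCO frequency = 0.2240 × 0.1920 ≈ 0.04301; observed = 12/500 ≈ 0.02400.
Coefficient of coincidence = 0.02400/0.04301 ≈ 0.56; interference = 1 − 0.56 = 0.44.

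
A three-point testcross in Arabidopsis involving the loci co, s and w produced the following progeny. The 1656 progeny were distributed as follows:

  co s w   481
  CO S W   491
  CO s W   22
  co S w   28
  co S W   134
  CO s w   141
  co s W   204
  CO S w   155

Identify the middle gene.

The two most frequent reciprocal classes, CO S W and co s w, are the parental types, so the F1 was CO S W / co s w.
The two rarest classes, CO s W and co S w, are the double crossovers. Comparing them with the parentals, only the s allele has switched, so s is the middle locus and the order is w – s – co.

s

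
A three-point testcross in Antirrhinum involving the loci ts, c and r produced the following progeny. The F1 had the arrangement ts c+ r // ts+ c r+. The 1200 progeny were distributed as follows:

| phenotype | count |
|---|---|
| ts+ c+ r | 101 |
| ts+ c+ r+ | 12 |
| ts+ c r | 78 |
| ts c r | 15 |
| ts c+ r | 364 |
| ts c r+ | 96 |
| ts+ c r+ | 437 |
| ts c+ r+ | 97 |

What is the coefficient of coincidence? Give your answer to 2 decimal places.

0.72

The two rarest classes, ts c r and ts+ c+ r+, are the double crossovers. Comparing them with the parentals, only the c allele has switched, so c is the middle locus and the order is r – c – ts.
r–c: (175 + 27)/1200 = 0.1683; c–ts: (197 + 27)/1200 = 0.1867.
Expected DCO frequency = 0.1683 × 0.1867 ≈ 0.03142; observed = 27/1200 ≈ 0.02250.
Coefficient of coincidence = 0.02250/0.03142 ≈ 0.72.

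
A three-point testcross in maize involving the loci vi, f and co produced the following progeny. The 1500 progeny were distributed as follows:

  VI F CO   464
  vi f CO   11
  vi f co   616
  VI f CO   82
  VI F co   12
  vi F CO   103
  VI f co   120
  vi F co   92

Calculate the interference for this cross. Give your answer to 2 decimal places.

The two most frequent reciprocal classes, vi f co and VI F CO, are the parental types, so the F1 was vi f co / VI F CO.
The two rarest classes, vi f CO and VI F co, are the double crossovers. Comparing them with the parentals, only the co allele has switched, so co is the middle locus and the order is vi – co – f.
vi–co: (223 + 23)/1500 = 0.1640; co–f: (174 + 23)/1500 = 0.1313.
Expected DCO frequency = 0.1640 × 0.1313 ≈ 0.02153; observed = 23/1500 ≈ 0.01533.
Coefficient of coincidence = 0.01533/0.02153 ≈ 0.71; interference = 1 − 0.71 = 0.29.

0.29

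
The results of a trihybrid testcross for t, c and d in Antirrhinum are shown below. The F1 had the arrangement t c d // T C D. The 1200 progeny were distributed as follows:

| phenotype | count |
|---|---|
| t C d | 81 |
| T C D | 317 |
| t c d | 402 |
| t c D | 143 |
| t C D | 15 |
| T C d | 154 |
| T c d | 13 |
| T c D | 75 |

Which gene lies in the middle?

t

The two rarest classes, T c d and t C D, are the double crossovers. Comparing them with the parentals, only the t allele has switched, so t is the middle locus and the order is d – t – c.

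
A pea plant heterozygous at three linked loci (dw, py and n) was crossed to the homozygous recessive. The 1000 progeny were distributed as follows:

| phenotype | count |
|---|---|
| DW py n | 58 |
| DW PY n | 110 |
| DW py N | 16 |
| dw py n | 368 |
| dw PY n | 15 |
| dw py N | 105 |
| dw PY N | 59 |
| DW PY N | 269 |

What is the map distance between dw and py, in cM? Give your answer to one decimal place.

The two most frequent reciprocal classes, dw py n and DW PY N, are the parental types, so the F1 was dw py n / DW PY N.
The two rarest classes, dw PY n and DW py N, are the double crossovers. Comparing them with the parentals, only the py allele has switched, so py is the middle locus and the order is dw – py – n.
Crossovers in the dw–py interval produce the single-crossover classes DW py n and dw PY N (58 + 59 = 117) plus the double crossovers (31).
RF(dw–py) = (117 + 31) / 1000 = 148/1000 = 0.1480 → 14.8 cM.

14.8 cM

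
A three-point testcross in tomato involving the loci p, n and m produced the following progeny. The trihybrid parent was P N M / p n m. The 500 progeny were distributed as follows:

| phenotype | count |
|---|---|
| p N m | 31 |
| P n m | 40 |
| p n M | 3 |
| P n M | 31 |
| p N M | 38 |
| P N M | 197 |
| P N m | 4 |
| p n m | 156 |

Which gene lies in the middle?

m

The two rarest classes, P N m and p n M, are the double crossovers. Comparing them with the parentals, only the m allele has switched, so m is the middle locus and the order is n – m – p.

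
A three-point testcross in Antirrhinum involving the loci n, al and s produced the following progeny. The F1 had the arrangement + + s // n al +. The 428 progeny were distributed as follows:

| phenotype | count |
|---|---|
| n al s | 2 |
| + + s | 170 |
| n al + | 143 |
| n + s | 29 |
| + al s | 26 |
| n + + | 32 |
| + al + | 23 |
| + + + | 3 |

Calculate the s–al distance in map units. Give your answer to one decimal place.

14.7 map units

The two rarest classes, + + + and n al s, are the double crossovers. Comparing them with the parentals, only the s allele has switched, so s is the middle locus and the order is n – s – al.
Crossovers in the s–al interval produce the single-crossover classes + al s and n + + (26 + 32 = 58) plus the double crossovers (5).
RF(s–al) = (58 + 5) / 428 = 63/428 = 0.1472 → 14.7 map units.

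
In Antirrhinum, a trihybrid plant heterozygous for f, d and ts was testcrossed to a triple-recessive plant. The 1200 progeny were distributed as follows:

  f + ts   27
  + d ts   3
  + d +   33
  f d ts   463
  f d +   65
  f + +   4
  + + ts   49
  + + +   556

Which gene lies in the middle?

f

The two most frequent reciprocal classes, f d ts and + + +, are the parental types, so the F1 was f d ts / + + +.
The two rarest classes, + d ts and f + +, are the double crossovers. Comparing them with the parentals, only the f allele has switched, so f is the middle locus and the order is ts – f – d.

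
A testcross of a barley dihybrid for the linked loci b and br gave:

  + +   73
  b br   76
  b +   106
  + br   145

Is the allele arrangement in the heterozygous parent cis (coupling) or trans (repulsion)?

trans

The two most frequent classes are + br (145) and b + (106); these are the parental (non-recombinant) types.
So the F1 carried + br on one chromosome and b + on the other — the recessive alleles are on opposite chromosomes (trans / repulsion).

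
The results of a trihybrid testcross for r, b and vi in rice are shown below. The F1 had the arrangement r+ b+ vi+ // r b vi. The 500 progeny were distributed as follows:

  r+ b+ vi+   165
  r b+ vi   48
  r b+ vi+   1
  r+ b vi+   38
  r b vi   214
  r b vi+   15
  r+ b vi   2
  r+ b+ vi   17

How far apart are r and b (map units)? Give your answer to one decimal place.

17.8 map units

The two rarest classes, r b+ vi+ and r+ b vi, are the double crossovers. Comparing them with the parentals, only the r allele has switched, so r is the middle locus and the order is vi – r – b.
Crossovers in the r–b interval produce the single-crossover classes r+ b vi+ and r b+ vi (38 + 48 = 86) plus the double crossovers (3).
RF(r–b) = (86 + 3) / 500 = 89/500 = 0.1780 → 17.8 map units.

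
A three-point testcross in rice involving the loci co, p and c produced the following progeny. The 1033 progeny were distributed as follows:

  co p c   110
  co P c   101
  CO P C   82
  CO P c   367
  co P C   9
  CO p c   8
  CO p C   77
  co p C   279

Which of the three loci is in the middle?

The two most frequent reciprocal classes, co p C and CO P c, are the parental types, so the F1 was co p C / CO P c.
The two rarest classes, co P C and CO p c, are the double crossovers. Comparing them with the parentals, only the p allele has switched, so p is the middle locus and the order is co – p – c.

p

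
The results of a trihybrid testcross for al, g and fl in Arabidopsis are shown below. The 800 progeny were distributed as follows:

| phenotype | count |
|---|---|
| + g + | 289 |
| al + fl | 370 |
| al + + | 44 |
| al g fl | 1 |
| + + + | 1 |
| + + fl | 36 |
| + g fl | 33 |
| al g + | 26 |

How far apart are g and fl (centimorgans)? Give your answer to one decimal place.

9.9 centimorgans

The two most frequent reciprocal classes, + g + and al + fl, are the parental types, so the F1 was + g + / al + fl.
The two rarest classes, + + + and al g fl, are the double crossovers. Comparing them with the parentals, only the g allele has switched, so g is the middle locus and the order is al – g – fl.
Crossovers in the g–fl interval produce the single-crossover classes + g fl and al + + (33 + 44 = 77) plus the double crossovers (2).
RF(g–fl) = (77 + 2) / 800 = 79/800 = 0.0988 → 9.9 centimorgans.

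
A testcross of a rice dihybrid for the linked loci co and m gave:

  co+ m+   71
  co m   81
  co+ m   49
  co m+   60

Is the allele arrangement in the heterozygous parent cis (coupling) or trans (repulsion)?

The two most frequent classes are co+ m+ (71) and co m (81); these are the parental (non-recombinant) types.
So the F1 carried co+ m+ on one chromosome and co m on the other — the recessive alleles are on the same chromosome (cis / coupling).

cis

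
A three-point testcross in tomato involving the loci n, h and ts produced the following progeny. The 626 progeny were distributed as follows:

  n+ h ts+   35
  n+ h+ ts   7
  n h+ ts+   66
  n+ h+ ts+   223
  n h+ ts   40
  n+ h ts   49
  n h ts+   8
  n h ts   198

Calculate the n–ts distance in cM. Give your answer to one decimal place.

20.8 cM

The two most frequent reciprocal classes, n h ts and n+ h+ ts+, are the parental types, so the F1 was n h ts / n+ h+ ts+.
The two rarest classes, n h ts+ and n+ h+ ts, are the double crossovers. Comparing them with the parentals, only the ts allele has switched, so ts is the middle locus and the order is n – ts – h.
Crossovers in the n–ts interval produce the single-crossover classes n+ h ts and n h+ ts+ (49 + 66 = 115) plus the double crossovers (15).
RF(n–ts) = (115 + 15) / 626 = 130/626 = 0.2077 → 20.8 cM.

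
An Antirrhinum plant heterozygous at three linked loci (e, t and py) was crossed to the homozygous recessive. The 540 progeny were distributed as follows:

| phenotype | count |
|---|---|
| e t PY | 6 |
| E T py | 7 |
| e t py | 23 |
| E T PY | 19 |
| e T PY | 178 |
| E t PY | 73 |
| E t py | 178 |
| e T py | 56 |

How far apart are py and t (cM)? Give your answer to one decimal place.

26.3 cM

The two most frequent reciprocal classes, e T PY and E t py, are the parental types, so the F1 was e T PY / E t py.
The two rarest classes, e t PY and E T py, are the double crossovers. Comparing them with the parentals, only the t allele has switched, so t is the middle locus and the order is py – t – e.
Crossovers in the py–t interval produce the single-crossover classes e T py and E t PY (56 + 73 = 129) plus the double crossovers (13).
RF(py–t) = (129 + 13) / 540 = 142/540 = 0.2630 → 26.3 cM.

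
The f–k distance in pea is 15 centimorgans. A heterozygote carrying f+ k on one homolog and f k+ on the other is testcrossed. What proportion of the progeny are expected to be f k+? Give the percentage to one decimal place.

42.5%

A map distance of 15 centimorgans corresponds to a recombination frequency of 0.150.
The F1 is f+ k / f k+, so f k+ is a parental gamete class with expected frequency (1 − r)/2 = 0.850/2 = 0.4250.
That is 0.4250 = 42.5% of the progeny.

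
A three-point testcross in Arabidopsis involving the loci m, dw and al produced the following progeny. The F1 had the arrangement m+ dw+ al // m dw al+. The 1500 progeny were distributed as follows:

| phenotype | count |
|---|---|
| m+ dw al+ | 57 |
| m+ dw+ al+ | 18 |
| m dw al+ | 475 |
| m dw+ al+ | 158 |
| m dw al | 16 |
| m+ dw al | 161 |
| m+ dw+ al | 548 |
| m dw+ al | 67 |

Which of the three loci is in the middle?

The two rarest classes, m+ dw+ al+ and m dw al, are the double crossovers. Comparing them with the parentals, only the al allele has switched, so al is the middle locus and the order is m – al – dw.

al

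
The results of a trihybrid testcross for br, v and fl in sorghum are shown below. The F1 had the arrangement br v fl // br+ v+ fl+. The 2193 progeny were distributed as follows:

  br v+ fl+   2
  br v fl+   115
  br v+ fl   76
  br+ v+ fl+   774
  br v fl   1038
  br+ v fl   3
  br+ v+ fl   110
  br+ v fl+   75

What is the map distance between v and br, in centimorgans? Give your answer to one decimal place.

The two rarest classes, br+ v fl and br v+ fl+, are the double crossovers. Comparing them with the parentals, only the br allele has switched, so br is the middle locus and the order is v – br – fl.
Crossovers in the v–br interval produce the single-crossover classes br v+ fl and br+ v fl+ (76 + 75 = 151) plus the double crossovers (5).
RF(v–br) = (151 + 5) / 2193 = 156/2193 = 0.0711 → 7.1 centimorgans.

7.1 centimorgans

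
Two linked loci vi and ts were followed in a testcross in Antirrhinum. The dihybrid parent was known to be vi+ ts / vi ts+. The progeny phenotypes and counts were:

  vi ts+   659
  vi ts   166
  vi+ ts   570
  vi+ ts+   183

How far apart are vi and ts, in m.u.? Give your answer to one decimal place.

22.1 m.u.

The recombinant classes are vi+ ts+ and vi ts: 183 + 166 = 349.
Recombination frequency = 349/1578 = 0.2212 ≈ 22.1%, i.e. 22.1 m.u.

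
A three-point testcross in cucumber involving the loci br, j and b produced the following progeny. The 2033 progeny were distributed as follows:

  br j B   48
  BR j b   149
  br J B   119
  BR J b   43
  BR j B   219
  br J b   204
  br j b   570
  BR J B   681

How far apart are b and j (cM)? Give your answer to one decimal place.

25.3 cM

The two most frequent reciprocal classes, BR J B and br j b, are the parental types, so the F1 was BR J B / br j b.
The two rarest classes, BR J b and br j B, are the double crossovers. Comparing them with the parentals, only the b allele has switched, so b is the middle locus and the order is j – b – br.
Crossovers in the j–b interval produce the single-crossover classes BR j B and br J b (219 + 204 = 423) plus the double crossovers (91).
RF(j–b) = (423 + 91) / 2033 = 514/2033 = 0.2528 → 25.3 cM.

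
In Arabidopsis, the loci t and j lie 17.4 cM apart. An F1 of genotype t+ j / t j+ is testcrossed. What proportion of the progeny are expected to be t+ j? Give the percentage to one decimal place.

A map distance of 17.4 cM corresponds to a recombination frequency of 0.174.
The F1 is t+ j / t j+, so t+ j is a parental gamete class with expected frequency (1 − r)/2 = 0.826/2 = 0.4130.
That is 0.4130 = 41.3% of the progeny.

41.3%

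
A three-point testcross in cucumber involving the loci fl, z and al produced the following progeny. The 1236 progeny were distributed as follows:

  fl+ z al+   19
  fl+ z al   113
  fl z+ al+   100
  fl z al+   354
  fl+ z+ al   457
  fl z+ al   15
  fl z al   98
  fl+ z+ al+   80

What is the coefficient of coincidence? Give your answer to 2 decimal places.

0.80

The two most frequent reciprocal classes, fl+ z+ al and fl z al+, are the parental types, so the F1 was fl+ z+ al / fl z al+.
The two rarest classes, fl z+ al and fl+ z al+, are the double crossovers. Comparing them with the parentals, only the fl allele has switched, so fl is the middle locus and the order is z – fl – al.
z–fl: (213 + 34)/1236 = 0.1998; fl–al: (178 + 34)/1236 = 0.1715.
Expected DCO frequency = 0.1998 × 0.1715 ≈ 0.03427; observed = 34/1236 ≈ 0.02751.
Coefficient of coincidence = 0.02751/0.03427 ≈ 0.80.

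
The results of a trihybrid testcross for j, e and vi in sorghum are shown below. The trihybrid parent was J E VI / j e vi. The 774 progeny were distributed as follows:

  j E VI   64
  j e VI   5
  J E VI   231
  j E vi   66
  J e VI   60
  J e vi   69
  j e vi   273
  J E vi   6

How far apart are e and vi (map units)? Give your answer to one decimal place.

The two rarest classes, J E vi and j e VI, are the double crossovers. Comparing them with the parentals, only the vi allele has switched, so vi is the middle locus and the order is j – vi – e.
Crossovers in the vi–e interval produce the single-crossover classes J e VI and j E vi (60 + 66 = 126) plus the double crossovers (11).
RF(vi–e) = (126 + 11) / 774 = 137/774 = 0.1770 → 17.7 map units.

17.7 map units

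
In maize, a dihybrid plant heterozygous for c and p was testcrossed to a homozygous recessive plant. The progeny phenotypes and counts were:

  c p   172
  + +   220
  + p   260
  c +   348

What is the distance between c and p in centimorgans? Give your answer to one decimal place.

The two most frequent classes, + p (260) and c + (348), are the parental types, so the F1 was + p / c +.
The recombinant classes are + + and c p: 220 + 172 = 392.
Recombination frequency = 392/1000 = 0.3920 ≈ 39.2%, i.e. 39.2 centimorgans.

39.2 centimorgans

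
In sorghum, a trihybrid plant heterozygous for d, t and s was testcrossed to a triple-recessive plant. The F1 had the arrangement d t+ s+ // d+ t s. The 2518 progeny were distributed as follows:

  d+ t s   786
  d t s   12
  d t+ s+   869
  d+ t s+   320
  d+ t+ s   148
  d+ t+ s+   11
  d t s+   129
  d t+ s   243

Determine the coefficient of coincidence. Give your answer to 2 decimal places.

0.33

The two rarest classes, d+ t+ s+ and d t s, are the double crossovers. Comparing them with the parentals, only the d allele has switched, so d is the middle locus and the order is s – d – t.
s–d: (563 + 23)/2518 = 0.2327; d–t: (277 + 23)/2518 = 0.1191.
Expected DCO frequency = 0.2327 × 0.1191 ≈ 0.02771; observed = 23/2518 ≈ 0.00913.
Coefficient of coincidence = 0.00913/0.02771 ≈ 0.33.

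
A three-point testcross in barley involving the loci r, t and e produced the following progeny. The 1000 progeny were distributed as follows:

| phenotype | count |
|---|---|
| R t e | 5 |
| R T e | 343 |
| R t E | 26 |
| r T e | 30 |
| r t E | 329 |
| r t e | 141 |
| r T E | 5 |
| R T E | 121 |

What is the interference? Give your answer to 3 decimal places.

0.443

The two most frequent reciprocal classes, R T e and r t E, are the parental types, so the F1 was R T e / r t E.
The two rarest classes, R t e and r T E, are the double crossovers. Comparing them with the parentals, only the t allele has switched, so t is the middle locus and the order is e – t – r.
e–t: (262 + 10)/1000 = 0.2720; t–r: (56 + 10)/1000 = 0.0660.
Expected DCO frequency = 0.2720 × 0.0660 ≈ 0.01795; observed = 10/1000 ≈ 0.01000.
Coefficient of coincidence = 0.01000/0.01795 ≈ 0.557; interference = 1 − 0.557 = 0.443.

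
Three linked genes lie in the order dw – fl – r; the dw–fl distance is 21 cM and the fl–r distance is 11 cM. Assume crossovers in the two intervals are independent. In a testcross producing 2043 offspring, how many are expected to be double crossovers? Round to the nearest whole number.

47

Map distances give recombination frequencies of 0.210 and 0.110 for the two intervals.
With no interference, expected double-crossover frequency = 0.210 × 0.110 = 0.02310.
Expected number = 0.02310 × 2043 = 47.19 ≈ 47.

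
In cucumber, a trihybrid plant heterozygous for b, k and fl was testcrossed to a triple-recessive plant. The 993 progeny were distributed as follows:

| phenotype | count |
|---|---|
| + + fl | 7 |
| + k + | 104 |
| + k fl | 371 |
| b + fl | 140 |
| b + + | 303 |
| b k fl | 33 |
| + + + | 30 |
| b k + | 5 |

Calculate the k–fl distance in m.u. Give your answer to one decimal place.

25.8 m.u.

The two most frequent reciprocal classes, b + + and + k fl, are the parental types, so the F1 was b + + / + k fl.
The two rarest classes, b k + and + + fl, are the double crossovers. Comparing them with the parentals, only the k allele has switched, so k is the middle locus and the order is b – k – fl.
Crossovers in the k–fl interval produce the single-crossover classes b + fl and + k + (140 + 104 = 244) plus the double crossovers (12).
RF(k–fl) = (244 + 12) / 993 = 256/993 = 0.2578 → 25.8 m.u.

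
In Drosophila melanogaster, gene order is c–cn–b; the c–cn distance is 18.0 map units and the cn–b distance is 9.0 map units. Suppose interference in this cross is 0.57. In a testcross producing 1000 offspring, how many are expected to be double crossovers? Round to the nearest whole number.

7

Map distances give recombination frequencies of 0.180 and 0.090 for the two intervals.
With interference 0.57 (so coincidence = 0.43), expected double-crossover frequency = 0.180 × 0.090 × 0.43 = 0.00697.
Expected number = 0.00697 × 1000 = 6.97 ≈ 7.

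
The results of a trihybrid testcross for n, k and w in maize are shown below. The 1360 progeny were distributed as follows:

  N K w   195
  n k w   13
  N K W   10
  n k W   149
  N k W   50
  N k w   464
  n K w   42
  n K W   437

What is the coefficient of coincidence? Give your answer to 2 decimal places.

The two most frequent reciprocal classes, n K W and N k w, are the parental types, so the F1 was n K W / N k w.
The two rarest classes, N K W and n k w, are the double crossovers. Comparing them with the parentals, only the n allele has switched, so n is the middle locus and the order is k – n – w.
k–n: (344 + 23)/1360 = 0.2699; n–w: (92 + 23)/1360 = 0.0846.
Expected DCO frequency = 0.2699 × 0.0846 ≈ 0.02283; observed = 23/1360 ≈ 0.01691.
Coefficient of coincidence = 0.01691/0.02283 ≈ 0.74.

0.74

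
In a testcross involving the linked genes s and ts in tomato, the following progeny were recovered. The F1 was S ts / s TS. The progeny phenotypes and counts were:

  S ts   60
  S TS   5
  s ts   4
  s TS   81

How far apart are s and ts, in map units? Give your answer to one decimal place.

6.0 map units

The recombinant classes are S TS and s ts: 5 + 4 = 9.
Recombination frequency = 9/150 = 0.0600 ≈ 6.0%, i.e. 6.0 map units.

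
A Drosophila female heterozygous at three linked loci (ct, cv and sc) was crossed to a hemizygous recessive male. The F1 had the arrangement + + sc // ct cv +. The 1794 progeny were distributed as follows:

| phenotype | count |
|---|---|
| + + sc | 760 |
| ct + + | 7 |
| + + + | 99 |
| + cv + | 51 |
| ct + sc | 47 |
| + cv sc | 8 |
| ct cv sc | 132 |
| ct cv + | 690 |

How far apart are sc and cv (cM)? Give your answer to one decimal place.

The two rarest classes, + cv sc and ct + +, are the double crossovers. Comparing them with the parentals, only the cv allele has switched, so cv is the middle locus and the order is ct – cv – sc.
Crossovers in the cv–sc interval produce the single-crossover classes + + + and ct cv sc (99 + 132 = 231) plus the double crossovers (15).
RF(cv–sc) = (231 + 15) / 1794 = 246/1794 = 0.1371 → 13.7 cM.

13.7 cM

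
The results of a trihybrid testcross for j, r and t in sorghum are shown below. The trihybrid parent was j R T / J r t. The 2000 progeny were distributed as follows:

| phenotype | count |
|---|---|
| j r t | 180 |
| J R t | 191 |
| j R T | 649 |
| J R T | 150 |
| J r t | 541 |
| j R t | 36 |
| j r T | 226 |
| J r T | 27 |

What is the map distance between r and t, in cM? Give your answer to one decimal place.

The two rarest classes, j R t and J r T, are the double crossovers. Comparing them with the parentals, only the t allele has switched, so t is the middle locus and the order is j – t – r.
Crossovers in the t–r interval produce the single-crossover classes j r T and J R t (226 + 191 = 417) plus the double crossovers (63).
RF(t–r) = (417 + 63) / 2000 = 480/2000 = 0.2400 → 24.0 cM.

24.0 cM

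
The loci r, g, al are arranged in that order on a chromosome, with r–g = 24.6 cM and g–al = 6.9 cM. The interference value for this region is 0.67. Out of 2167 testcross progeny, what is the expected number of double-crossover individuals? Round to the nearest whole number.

Map distances give recombination frequencies of 0.246 and 0.069 for the two intervals.
With interference 0.67 (so coincidence = 0.33), expected double-crossover frequency = 0.246 × 0.069 × 0.33 = 0.00560.
Expected number = 0.00560 × 2167 = 12.14 ≈ 12.

12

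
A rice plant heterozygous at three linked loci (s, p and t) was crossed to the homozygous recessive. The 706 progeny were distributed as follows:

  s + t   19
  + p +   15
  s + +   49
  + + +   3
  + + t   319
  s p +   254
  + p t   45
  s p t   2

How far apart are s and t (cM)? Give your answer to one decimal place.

5.5 cM

The two most frequent reciprocal classes, + + t and s p +, are the parental types, so the F1 was + + t / s p +.
The two rarest classes, + + + and s p t, are the double crossovers. Comparing them with the parentals, only the t allele has switched, so t is the middle locus and the order is s – t – p.
Crossovers in the s–t interval produce the single-crossover classes s + t and + p + (19 + 15 = 34) plus the double crossovers (5).
RF(s–t) = (34 + 5) / 706 = 39/706 = 0.0552 → 5.5 cM.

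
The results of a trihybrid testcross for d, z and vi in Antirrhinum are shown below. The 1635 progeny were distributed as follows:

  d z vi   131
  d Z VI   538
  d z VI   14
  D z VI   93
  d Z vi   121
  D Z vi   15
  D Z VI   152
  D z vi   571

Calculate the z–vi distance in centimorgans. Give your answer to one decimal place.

The two most frequent reciprocal classes, d Z VI and D z vi, are the parental types, so the F1 was d Z VI / D z vi.
The two rarest classes, d z VI and D Z vi, are the double crossovers. Comparing them with the parentals, only the z allele has switched, so z is the middle locus and the order is d – z – vi.
Crossovers in the z–vi interval produce the single-crossover classes d Z vi and D z VI (121 + 93 = 214) plus the double crossovers (29).
RF(z–vi) = (214 + 29) / 1635 = 243/1635 = 0.1486 → 14.9 centimorgans.

14.9 centimorgans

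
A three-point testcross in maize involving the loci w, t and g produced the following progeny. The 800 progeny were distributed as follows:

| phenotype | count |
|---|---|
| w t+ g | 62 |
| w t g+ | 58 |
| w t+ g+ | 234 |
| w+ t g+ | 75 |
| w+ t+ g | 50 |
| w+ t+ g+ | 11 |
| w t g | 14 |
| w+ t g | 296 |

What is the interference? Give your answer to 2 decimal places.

0.07

The two most frequent reciprocal classes, w t+ g+ and w+ t g, are the parental types, so the F1 was w t+ g+ / w+ t g.
The two rarest classes, w+ t+ g+ and w t g, are the double crossovers. Comparing them with the parentals, only the w allele has switched, so w is the middle locus and the order is t – w – g.
t–w: (108 + 25)/800 = 0.1663; w–g: (137 + 25)/800 = 0.2025.
Expected DCO frequency = 0.1663 × 0.2025 ≈ 0.03368; observed = 25/800 ≈ 0.03125.
Coefficient of coincidence = 0.03125/0.03368 ≈ 0.93; interference = 1 − 0.93 = 0.07.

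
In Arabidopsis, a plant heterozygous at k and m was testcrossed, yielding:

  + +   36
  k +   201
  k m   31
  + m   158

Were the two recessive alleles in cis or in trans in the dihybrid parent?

trans

The two most frequent classes are + m (158) and k + (201); these are the parental (non-recombinant) types.
So the F1 carried + m on one chromosome and k + on the other — the recessive alleles are on opposite chromosomes (trans / repulsion).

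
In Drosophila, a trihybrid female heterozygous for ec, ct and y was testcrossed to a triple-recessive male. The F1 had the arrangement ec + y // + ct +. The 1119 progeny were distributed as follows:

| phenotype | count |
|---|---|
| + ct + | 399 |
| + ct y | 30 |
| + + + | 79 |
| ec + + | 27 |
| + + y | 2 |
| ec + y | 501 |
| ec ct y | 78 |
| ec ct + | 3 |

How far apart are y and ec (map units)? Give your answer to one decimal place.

5.5 map units

The two rarest classes, + + y and ec ct +, are the double crossovers. Comparing them with the parentals, only the ec allele has switched, so ec is the middle locus and the order is y – ec – ct.
Crossovers in the y–ec interval produce the single-crossover classes ec + + and + ct y (27 + 30 = 57) plus the double crossovers (5).
RF(y–ec) = (57 + 5) / 1119 = 62/1119 = 0.0554 → 5.5 map units.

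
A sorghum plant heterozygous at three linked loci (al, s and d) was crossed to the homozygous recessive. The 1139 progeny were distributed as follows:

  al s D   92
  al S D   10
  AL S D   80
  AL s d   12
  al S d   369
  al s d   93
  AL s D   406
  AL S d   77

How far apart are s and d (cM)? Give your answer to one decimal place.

The two most frequent reciprocal classes, AL s D and al S d, are the parental types, so the F1 was AL s D / al S d.
The two rarest classes, AL s d and al S D, are the double crossovers. Comparing them with the parentals, only the d allele has switched, so d is the middle locus and the order is al – d – s.
Crossovers in the d–s interval produce the single-crossover classes AL S D and al s d (80 + 93 = 173) plus the double crossovers (22).
RF(d–s) = (173 + 22) / 1139 = 195/1139 = 0.1712 → 17.1 cM.

17.1 cM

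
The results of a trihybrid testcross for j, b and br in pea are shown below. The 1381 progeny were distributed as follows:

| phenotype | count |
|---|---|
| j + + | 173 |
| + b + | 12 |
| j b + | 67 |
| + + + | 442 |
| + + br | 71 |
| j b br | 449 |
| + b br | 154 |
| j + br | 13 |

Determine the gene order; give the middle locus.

b

The two most frequent reciprocal classes, + + + and j b br, are the parental types, so the F1 was + + + / j b br.
The two rarest classes, + b + and j + br, are the double crossovers. Comparing them with the parentals, only the b allele has switched, so b is the middle locus and the order is br – b – j.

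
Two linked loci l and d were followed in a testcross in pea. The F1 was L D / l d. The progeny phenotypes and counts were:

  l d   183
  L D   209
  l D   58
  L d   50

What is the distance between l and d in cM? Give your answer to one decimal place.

The recombinant classes are L d and l D: 50 + 58 = 108.
Recombination frequency = 108/500 = 0.2160 ≈ 21.6%, i.e. 21.6 cM.

21.6 cM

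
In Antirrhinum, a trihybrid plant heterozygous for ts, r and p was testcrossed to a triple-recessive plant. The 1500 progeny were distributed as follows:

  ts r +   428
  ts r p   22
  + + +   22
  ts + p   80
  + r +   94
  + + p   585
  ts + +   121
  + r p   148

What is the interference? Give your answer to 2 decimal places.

0.03

The two most frequent reciprocal classes, + + p and ts r +, are the parental types, so the F1 was + + p / ts r +.
The two rarest classes, + + + and ts r p, are the double crossovers. Comparing them with the parentals, only the p allele has switched, so p is the middle locus and the order is r – p – ts.
r–p: (269 + 44)/1500 = 0.2087; p–ts: (174 + 44)/1500 = 0.1453.
Expected DCO frequency = 0.2087 × 0.1453 ≈ 0.03032; observed = 44/1500 ≈ 0.02933.
Coefficient of coincidence = 0.02933/0.03032 ≈ 0.97; interference = 1 − 0.97 = 0.03.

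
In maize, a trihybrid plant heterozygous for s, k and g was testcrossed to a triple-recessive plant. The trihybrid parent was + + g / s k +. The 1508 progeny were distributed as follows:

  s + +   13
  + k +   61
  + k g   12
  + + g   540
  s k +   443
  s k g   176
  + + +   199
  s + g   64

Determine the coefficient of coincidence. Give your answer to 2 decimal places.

0.63

The two rarest classes, + k g and s + +, are the double crossovers. Comparing them with the parentals, only the k allele has switched, so k is the middle locus and the order is s – k – g.
s–k: (125 + 25)/1508 = 0.0995; k–g: (375 + 25)/1508 = 0.2653.
Expected DCO frequency = 0.0995 × 0.2653 ≈ 0.02640; observed = 25/1508 ≈ 0.01658.
Coefficient of coincidence = 0.01658/0.02640 ≈ 0.63.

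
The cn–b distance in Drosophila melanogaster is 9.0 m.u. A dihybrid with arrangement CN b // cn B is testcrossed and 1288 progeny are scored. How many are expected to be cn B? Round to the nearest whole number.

586

A map distance of 9.0 m.u. corresponds to a recombination frequency of 0.090.
The F1 is CN b / cn B, so cn B is a parental gamete class with expected frequency (1 − r)/2 = 0.910/2 = 0.4550.
Expected number = 0.4550 × 1288 = 586.04 ≈ 586.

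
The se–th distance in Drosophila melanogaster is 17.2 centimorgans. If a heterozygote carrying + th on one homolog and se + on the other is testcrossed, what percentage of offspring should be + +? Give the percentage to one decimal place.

8.6%

A map distance of 17.2 centimorgans corresponds to a recombination frequency of 0.172.
The F1 is + th / se +, so + + is a recombinant gamete class with expected frequency r/2 = 0.172/2 = 0.0860.
That is 0.0860 = 8.6% of the progeny.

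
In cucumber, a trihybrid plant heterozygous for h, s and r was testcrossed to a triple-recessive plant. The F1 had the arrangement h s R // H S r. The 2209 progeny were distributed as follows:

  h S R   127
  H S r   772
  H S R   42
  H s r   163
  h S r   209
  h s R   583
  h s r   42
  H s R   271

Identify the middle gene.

The two rarest classes, h s r and H S R, are the double crossovers. Comparing them with the parentals, only the r allele has switched, so r is the middle locus and the order is h – r – s.

r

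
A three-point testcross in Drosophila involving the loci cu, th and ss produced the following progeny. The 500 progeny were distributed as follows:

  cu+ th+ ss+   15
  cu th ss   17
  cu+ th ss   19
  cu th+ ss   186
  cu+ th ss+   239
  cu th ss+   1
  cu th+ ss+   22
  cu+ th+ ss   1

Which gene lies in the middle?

cu

The two most frequent reciprocal classes, cu th+ ss and cu+ th ss+, are the parental types, so the F1 was cu th+ ss / cu+ th ss+.
The two rarest classes, cu+ th+ ss and cu th ss+, are the double crossovers. Comparing them with the parentals, only the cu allele has switched, so cu is the middle locus and the order is th – cu – ss.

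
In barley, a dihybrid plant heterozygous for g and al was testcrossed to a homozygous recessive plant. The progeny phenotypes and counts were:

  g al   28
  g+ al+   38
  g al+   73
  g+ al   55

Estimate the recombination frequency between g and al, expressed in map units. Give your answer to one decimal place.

34.0 map units

The two most frequent classes, g+ al (55) and g al+ (73), are the parental types, so the F1 was g+ al / g al+.
The recombinant classes are g+ al+ and g al: 38 + 28 = 66.
Recombination frequency = 66/194 = 0.3402 ≈ 34.0%, i.e. 34.0 map units.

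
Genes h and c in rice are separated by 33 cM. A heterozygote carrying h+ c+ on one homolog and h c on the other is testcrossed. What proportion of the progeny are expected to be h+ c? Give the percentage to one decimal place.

16.5%

A map distance of 33 cM corresponds to a recombination frequency of 0.330.
The F1 is h+ c+ / h c, so h+ c is a recombinant gamete class with expected frequency r/2 = 0.330/2 = 0.1650.
That is 0.1650 = 16.5% of the progeny.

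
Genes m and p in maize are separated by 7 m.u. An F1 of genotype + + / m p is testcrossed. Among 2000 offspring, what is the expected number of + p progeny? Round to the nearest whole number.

A map distance of 7 m.u. corresponds to a recombination frequency of 0.070.
The F1 is + + / m p, so + p is a recombinant gamete class with expected frequency r/2 = 0.070/2 = 0.0350.
Expected number = 0.0350 × 2000 = 70.00 ≈ 70.

70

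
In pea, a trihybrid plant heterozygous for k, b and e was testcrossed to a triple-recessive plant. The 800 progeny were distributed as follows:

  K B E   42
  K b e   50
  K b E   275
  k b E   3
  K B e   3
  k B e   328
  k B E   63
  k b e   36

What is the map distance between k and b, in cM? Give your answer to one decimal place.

10.5 cM

The two most frequent reciprocal classes, K b E and k B e, are the parental types, so the F1 was K b E / k B e.
The two rarest classes, k b E and K B e, are the double crossovers. Comparing them with the parentals, only the k allele has switched, so k is the middle locus and the order is e – k – b.
Crossovers in the k–b interval produce the single-crossover classes K B E and k b e (42 + 36 = 78) plus the double crossovers (6).
RF(k–b) = (78 + 6) / 800 = 84/800 = 0.1050 → 10.5 cM.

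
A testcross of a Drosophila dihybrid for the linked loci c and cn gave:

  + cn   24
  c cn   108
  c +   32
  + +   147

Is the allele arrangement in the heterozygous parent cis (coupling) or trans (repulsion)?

The two most frequent classes are + + (147) and c cn (108); these are the parental (non-recombinant) types.
So the F1 carried + + on one chromosome and c cn on the other — the recessive alleles are on the same chromosome (cis / coupling).

cis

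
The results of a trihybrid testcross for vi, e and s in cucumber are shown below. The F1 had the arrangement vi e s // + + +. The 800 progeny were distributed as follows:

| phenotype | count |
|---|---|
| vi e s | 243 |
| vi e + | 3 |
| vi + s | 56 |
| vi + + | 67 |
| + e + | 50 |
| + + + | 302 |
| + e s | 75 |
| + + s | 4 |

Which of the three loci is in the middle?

s

The two rarest classes, vi e + and + + s, are the double crossovers. Comparing them with the parentals, only the s allele has switched, so s is the middle locus and the order is e – s – vi.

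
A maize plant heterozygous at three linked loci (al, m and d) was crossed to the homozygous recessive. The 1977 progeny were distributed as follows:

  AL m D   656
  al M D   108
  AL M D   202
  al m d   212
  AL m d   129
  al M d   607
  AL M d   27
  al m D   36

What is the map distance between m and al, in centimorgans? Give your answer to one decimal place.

24.1 centimorgans

The two most frequent reciprocal classes, al M d and AL m D, are the parental types, so the F1 was al M d / AL m D.
The two rarest classes, AL M d and al m D, are the double crossovers. Comparing them with the parentals, only the al allele has switched, so al is the middle locus and the order is d – al – m.
Crossovers in the al–m interval produce the single-crossover classes al m d and AL M D (212 + 202 = 414) plus the double crossovers (63).
RF(al–m) = (414 + 63) / 1977 = 477/1977 = 0.2413 → 24.1 centimorgans.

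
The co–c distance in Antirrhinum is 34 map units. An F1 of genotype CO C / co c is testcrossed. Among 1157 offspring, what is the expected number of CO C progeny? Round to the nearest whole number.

A map distance of 34 map units corresponds to a recombination frequency of 0.340.
The F1 is CO C / co c, so CO C is a parental gamete class with expected frequency (1 − r)/2 = 0.660/2 = 0.3300.
Expected number = 0.3300 × 1157 = 381.81 ≈ 382.

382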